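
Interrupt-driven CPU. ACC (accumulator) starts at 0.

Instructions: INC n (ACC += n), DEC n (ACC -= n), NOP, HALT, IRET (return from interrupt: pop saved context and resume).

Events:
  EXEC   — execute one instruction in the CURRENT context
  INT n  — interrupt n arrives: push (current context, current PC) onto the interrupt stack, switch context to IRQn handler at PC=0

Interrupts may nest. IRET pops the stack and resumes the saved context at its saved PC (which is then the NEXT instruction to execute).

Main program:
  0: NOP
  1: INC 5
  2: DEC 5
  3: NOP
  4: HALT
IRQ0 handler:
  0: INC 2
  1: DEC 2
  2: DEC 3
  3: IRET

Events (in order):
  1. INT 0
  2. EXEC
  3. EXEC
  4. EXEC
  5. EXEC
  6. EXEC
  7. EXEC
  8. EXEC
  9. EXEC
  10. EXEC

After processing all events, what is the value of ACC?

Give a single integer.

Event 1 (INT 0): INT 0 arrives: push (MAIN, PC=0), enter IRQ0 at PC=0 (depth now 1)
Event 2 (EXEC): [IRQ0] PC=0: INC 2 -> ACC=2
Event 3 (EXEC): [IRQ0] PC=1: DEC 2 -> ACC=0
Event 4 (EXEC): [IRQ0] PC=2: DEC 3 -> ACC=-3
Event 5 (EXEC): [IRQ0] PC=3: IRET -> resume MAIN at PC=0 (depth now 0)
Event 6 (EXEC): [MAIN] PC=0: NOP
Event 7 (EXEC): [MAIN] PC=1: INC 5 -> ACC=2
Event 8 (EXEC): [MAIN] PC=2: DEC 5 -> ACC=-3
Event 9 (EXEC): [MAIN] PC=3: NOP
Event 10 (EXEC): [MAIN] PC=4: HALT

Answer: -3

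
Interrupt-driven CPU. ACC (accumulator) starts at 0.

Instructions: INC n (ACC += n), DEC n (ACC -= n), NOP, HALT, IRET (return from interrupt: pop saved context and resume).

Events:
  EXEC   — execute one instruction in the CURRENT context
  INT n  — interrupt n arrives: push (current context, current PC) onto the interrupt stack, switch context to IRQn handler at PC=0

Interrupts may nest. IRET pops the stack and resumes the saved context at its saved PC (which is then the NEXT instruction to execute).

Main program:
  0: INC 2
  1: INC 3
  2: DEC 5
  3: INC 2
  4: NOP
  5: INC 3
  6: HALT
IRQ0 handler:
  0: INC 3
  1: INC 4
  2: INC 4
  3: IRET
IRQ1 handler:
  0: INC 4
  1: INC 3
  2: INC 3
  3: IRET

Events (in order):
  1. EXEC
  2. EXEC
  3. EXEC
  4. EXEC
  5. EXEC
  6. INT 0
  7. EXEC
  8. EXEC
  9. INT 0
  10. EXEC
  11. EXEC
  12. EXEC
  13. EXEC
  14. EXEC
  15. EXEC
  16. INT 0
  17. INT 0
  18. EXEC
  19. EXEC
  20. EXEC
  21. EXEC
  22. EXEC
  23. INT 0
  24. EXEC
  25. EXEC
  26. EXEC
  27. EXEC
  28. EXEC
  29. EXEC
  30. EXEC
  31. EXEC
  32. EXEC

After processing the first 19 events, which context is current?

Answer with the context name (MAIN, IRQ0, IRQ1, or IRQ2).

Answer: IRQ0

Derivation:
Event 1 (EXEC): [MAIN] PC=0: INC 2 -> ACC=2
Event 2 (EXEC): [MAIN] PC=1: INC 3 -> ACC=5
Event 3 (EXEC): [MAIN] PC=2: DEC 5 -> ACC=0
Event 4 (EXEC): [MAIN] PC=3: INC 2 -> ACC=2
Event 5 (EXEC): [MAIN] PC=4: NOP
Event 6 (INT 0): INT 0 arrives: push (MAIN, PC=5), enter IRQ0 at PC=0 (depth now 1)
Event 7 (EXEC): [IRQ0] PC=0: INC 3 -> ACC=5
Event 8 (EXEC): [IRQ0] PC=1: INC 4 -> ACC=9
Event 9 (INT 0): INT 0 arrives: push (IRQ0, PC=2), enter IRQ0 at PC=0 (depth now 2)
Event 10 (EXEC): [IRQ0] PC=0: INC 3 -> ACC=12
Event 11 (EXEC): [IRQ0] PC=1: INC 4 -> ACC=16
Event 12 (EXEC): [IRQ0] PC=2: INC 4 -> ACC=20
Event 13 (EXEC): [IRQ0] PC=3: IRET -> resume IRQ0 at PC=2 (depth now 1)
Event 14 (EXEC): [IRQ0] PC=2: INC 4 -> ACC=24
Event 15 (EXEC): [IRQ0] PC=3: IRET -> resume MAIN at PC=5 (depth now 0)
Event 16 (INT 0): INT 0 arrives: push (MAIN, PC=5), enter IRQ0 at PC=0 (depth now 1)
Event 17 (INT 0): INT 0 arrives: push (IRQ0, PC=0), enter IRQ0 at PC=0 (depth now 2)
Event 18 (EXEC): [IRQ0] PC=0: INC 3 -> ACC=27
Event 19 (EXEC): [IRQ0] PC=1: INC 4 -> ACC=31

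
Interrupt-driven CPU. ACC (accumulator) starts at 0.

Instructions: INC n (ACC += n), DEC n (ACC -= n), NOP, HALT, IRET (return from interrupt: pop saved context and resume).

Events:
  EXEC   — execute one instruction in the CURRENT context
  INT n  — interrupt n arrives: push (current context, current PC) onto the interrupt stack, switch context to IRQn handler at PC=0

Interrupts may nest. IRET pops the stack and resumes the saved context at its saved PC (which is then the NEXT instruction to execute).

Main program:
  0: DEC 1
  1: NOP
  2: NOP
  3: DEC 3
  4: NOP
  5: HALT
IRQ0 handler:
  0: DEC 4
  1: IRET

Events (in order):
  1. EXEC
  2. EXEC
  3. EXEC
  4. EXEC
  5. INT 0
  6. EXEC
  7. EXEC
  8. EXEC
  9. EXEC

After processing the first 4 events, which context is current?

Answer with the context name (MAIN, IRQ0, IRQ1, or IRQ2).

Event 1 (EXEC): [MAIN] PC=0: DEC 1 -> ACC=-1
Event 2 (EXEC): [MAIN] PC=1: NOP
Event 3 (EXEC): [MAIN] PC=2: NOP
Event 4 (EXEC): [MAIN] PC=3: DEC 3 -> ACC=-4

Answer: MAIN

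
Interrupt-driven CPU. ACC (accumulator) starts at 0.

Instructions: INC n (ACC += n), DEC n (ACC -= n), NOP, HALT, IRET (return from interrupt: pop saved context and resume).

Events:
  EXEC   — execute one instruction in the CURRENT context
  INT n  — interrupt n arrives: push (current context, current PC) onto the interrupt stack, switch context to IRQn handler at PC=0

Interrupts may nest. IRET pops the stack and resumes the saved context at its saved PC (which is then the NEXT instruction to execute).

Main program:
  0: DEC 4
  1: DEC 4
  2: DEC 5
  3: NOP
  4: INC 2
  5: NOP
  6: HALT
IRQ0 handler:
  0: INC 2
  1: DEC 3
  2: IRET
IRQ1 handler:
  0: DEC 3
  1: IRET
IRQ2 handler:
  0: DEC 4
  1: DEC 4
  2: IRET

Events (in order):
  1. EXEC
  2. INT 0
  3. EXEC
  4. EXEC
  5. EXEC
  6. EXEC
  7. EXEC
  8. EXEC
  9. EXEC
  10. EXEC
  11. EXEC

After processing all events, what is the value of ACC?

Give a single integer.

Answer: -12

Derivation:
Event 1 (EXEC): [MAIN] PC=0: DEC 4 -> ACC=-4
Event 2 (INT 0): INT 0 arrives: push (MAIN, PC=1), enter IRQ0 at PC=0 (depth now 1)
Event 3 (EXEC): [IRQ0] PC=0: INC 2 -> ACC=-2
Event 4 (EXEC): [IRQ0] PC=1: DEC 3 -> ACC=-5
Event 5 (EXEC): [IRQ0] PC=2: IRET -> resume MAIN at PC=1 (depth now 0)
Event 6 (EXEC): [MAIN] PC=1: DEC 4 -> ACC=-9
Event 7 (EXEC): [MAIN] PC=2: DEC 5 -> ACC=-14
Event 8 (EXEC): [MAIN] PC=3: NOP
Event 9 (EXEC): [MAIN] PC=4: INC 2 -> ACC=-12
Event 10 (EXEC): [MAIN] PC=5: NOP
Event 11 (EXEC): [MAIN] PC=6: HALT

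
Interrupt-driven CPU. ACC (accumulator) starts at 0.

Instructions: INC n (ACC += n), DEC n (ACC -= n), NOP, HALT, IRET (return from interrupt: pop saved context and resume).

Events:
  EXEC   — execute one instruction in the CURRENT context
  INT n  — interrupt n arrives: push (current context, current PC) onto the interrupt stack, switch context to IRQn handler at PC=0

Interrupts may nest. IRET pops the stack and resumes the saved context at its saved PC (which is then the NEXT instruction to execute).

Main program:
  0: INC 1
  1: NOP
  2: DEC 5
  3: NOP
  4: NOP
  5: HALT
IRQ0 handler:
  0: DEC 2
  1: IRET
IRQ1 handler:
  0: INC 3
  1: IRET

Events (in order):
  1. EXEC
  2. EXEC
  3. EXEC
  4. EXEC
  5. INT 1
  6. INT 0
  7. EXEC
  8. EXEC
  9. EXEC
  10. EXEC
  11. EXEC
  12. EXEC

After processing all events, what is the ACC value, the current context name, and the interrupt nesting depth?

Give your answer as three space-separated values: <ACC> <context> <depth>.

Event 1 (EXEC): [MAIN] PC=0: INC 1 -> ACC=1
Event 2 (EXEC): [MAIN] PC=1: NOP
Event 3 (EXEC): [MAIN] PC=2: DEC 5 -> ACC=-4
Event 4 (EXEC): [MAIN] PC=3: NOP
Event 5 (INT 1): INT 1 arrives: push (MAIN, PC=4), enter IRQ1 at PC=0 (depth now 1)
Event 6 (INT 0): INT 0 arrives: push (IRQ1, PC=0), enter IRQ0 at PC=0 (depth now 2)
Event 7 (EXEC): [IRQ0] PC=0: DEC 2 -> ACC=-6
Event 8 (EXEC): [IRQ0] PC=1: IRET -> resume IRQ1 at PC=0 (depth now 1)
Event 9 (EXEC): [IRQ1] PC=0: INC 3 -> ACC=-3
Event 10 (EXEC): [IRQ1] PC=1: IRET -> resume MAIN at PC=4 (depth now 0)
Event 11 (EXEC): [MAIN] PC=4: NOP
Event 12 (EXEC): [MAIN] PC=5: HALT

Answer: -3 MAIN 0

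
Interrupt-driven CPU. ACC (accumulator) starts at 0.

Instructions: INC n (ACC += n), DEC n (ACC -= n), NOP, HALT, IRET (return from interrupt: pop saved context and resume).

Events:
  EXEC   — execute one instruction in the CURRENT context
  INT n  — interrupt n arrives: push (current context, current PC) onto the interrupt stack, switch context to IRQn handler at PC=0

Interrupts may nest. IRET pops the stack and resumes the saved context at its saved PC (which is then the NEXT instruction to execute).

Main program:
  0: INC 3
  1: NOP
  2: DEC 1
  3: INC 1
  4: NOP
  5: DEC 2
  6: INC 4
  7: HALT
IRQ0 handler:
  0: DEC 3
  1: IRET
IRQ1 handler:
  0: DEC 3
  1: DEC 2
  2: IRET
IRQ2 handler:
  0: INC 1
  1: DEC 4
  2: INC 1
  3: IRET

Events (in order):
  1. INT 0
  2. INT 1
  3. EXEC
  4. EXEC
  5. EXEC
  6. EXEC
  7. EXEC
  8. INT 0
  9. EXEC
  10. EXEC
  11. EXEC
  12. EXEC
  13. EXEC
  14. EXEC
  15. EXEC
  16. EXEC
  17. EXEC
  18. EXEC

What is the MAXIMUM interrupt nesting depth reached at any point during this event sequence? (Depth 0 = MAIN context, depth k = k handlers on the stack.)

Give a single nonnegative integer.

Event 1 (INT 0): INT 0 arrives: push (MAIN, PC=0), enter IRQ0 at PC=0 (depth now 1) [depth=1]
Event 2 (INT 1): INT 1 arrives: push (IRQ0, PC=0), enter IRQ1 at PC=0 (depth now 2) [depth=2]
Event 3 (EXEC): [IRQ1] PC=0: DEC 3 -> ACC=-3 [depth=2]
Event 4 (EXEC): [IRQ1] PC=1: DEC 2 -> ACC=-5 [depth=2]
Event 5 (EXEC): [IRQ1] PC=2: IRET -> resume IRQ0 at PC=0 (depth now 1) [depth=1]
Event 6 (EXEC): [IRQ0] PC=0: DEC 3 -> ACC=-8 [depth=1]
Event 7 (EXEC): [IRQ0] PC=1: IRET -> resume MAIN at PC=0 (depth now 0) [depth=0]
Event 8 (INT 0): INT 0 arrives: push (MAIN, PC=0), enter IRQ0 at PC=0 (depth now 1) [depth=1]
Event 9 (EXEC): [IRQ0] PC=0: DEC 3 -> ACC=-11 [depth=1]
Event 10 (EXEC): [IRQ0] PC=1: IRET -> resume MAIN at PC=0 (depth now 0) [depth=0]
Event 11 (EXEC): [MAIN] PC=0: INC 3 -> ACC=-8 [depth=0]
Event 12 (EXEC): [MAIN] PC=1: NOP [depth=0]
Event 13 (EXEC): [MAIN] PC=2: DEC 1 -> ACC=-9 [depth=0]
Event 14 (EXEC): [MAIN] PC=3: INC 1 -> ACC=-8 [depth=0]
Event 15 (EXEC): [MAIN] PC=4: NOP [depth=0]
Event 16 (EXEC): [MAIN] PC=5: DEC 2 -> ACC=-10 [depth=0]
Event 17 (EXEC): [MAIN] PC=6: INC 4 -> ACC=-6 [depth=0]
Event 18 (EXEC): [MAIN] PC=7: HALT [depth=0]
Max depth observed: 2

Answer: 2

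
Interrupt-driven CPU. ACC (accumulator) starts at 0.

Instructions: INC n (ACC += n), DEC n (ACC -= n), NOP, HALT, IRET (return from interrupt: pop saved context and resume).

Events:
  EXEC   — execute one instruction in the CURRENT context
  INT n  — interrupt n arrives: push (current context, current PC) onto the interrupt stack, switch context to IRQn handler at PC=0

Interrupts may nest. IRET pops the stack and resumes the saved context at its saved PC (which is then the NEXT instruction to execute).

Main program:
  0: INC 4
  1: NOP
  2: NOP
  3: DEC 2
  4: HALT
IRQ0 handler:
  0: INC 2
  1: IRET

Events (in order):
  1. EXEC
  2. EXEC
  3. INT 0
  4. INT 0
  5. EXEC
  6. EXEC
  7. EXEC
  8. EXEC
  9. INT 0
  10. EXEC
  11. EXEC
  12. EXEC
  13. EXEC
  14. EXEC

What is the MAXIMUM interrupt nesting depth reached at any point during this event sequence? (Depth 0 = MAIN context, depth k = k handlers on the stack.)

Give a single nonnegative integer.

Event 1 (EXEC): [MAIN] PC=0: INC 4 -> ACC=4 [depth=0]
Event 2 (EXEC): [MAIN] PC=1: NOP [depth=0]
Event 3 (INT 0): INT 0 arrives: push (MAIN, PC=2), enter IRQ0 at PC=0 (depth now 1) [depth=1]
Event 4 (INT 0): INT 0 arrives: push (IRQ0, PC=0), enter IRQ0 at PC=0 (depth now 2) [depth=2]
Event 5 (EXEC): [IRQ0] PC=0: INC 2 -> ACC=6 [depth=2]
Event 6 (EXEC): [IRQ0] PC=1: IRET -> resume IRQ0 at PC=0 (depth now 1) [depth=1]
Event 7 (EXEC): [IRQ0] PC=0: INC 2 -> ACC=8 [depth=1]
Event 8 (EXEC): [IRQ0] PC=1: IRET -> resume MAIN at PC=2 (depth now 0) [depth=0]
Event 9 (INT 0): INT 0 arrives: push (MAIN, PC=2), enter IRQ0 at PC=0 (depth now 1) [depth=1]
Event 10 (EXEC): [IRQ0] PC=0: INC 2 -> ACC=10 [depth=1]
Event 11 (EXEC): [IRQ0] PC=1: IRET -> resume MAIN at PC=2 (depth now 0) [depth=0]
Event 12 (EXEC): [MAIN] PC=2: NOP [depth=0]
Event 13 (EXEC): [MAIN] PC=3: DEC 2 -> ACC=8 [depth=0]
Event 14 (EXEC): [MAIN] PC=4: HALT [depth=0]
Max depth observed: 2

Answer: 2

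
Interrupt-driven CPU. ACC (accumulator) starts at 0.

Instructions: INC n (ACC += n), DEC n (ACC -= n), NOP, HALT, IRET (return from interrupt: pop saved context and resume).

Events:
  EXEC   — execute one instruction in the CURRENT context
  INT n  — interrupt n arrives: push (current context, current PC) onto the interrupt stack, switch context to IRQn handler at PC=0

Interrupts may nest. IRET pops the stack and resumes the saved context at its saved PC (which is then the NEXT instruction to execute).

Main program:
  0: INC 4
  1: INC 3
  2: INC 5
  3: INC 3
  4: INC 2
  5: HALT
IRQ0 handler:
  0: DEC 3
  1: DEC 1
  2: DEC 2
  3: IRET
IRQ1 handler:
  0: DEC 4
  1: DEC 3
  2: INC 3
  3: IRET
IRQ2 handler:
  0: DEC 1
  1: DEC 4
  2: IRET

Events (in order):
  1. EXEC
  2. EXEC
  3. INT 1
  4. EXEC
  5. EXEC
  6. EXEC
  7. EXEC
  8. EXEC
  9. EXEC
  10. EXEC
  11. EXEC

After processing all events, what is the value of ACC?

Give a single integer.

Event 1 (EXEC): [MAIN] PC=0: INC 4 -> ACC=4
Event 2 (EXEC): [MAIN] PC=1: INC 3 -> ACC=7
Event 3 (INT 1): INT 1 arrives: push (MAIN, PC=2), enter IRQ1 at PC=0 (depth now 1)
Event 4 (EXEC): [IRQ1] PC=0: DEC 4 -> ACC=3
Event 5 (EXEC): [IRQ1] PC=1: DEC 3 -> ACC=0
Event 6 (EXEC): [IRQ1] PC=2: INC 3 -> ACC=3
Event 7 (EXEC): [IRQ1] PC=3: IRET -> resume MAIN at PC=2 (depth now 0)
Event 8 (EXEC): [MAIN] PC=2: INC 5 -> ACC=8
Event 9 (EXEC): [MAIN] PC=3: INC 3 -> ACC=11
Event 10 (EXEC): [MAIN] PC=4: INC 2 -> ACC=13
Event 11 (EXEC): [MAIN] PC=5: HALT

Answer: 13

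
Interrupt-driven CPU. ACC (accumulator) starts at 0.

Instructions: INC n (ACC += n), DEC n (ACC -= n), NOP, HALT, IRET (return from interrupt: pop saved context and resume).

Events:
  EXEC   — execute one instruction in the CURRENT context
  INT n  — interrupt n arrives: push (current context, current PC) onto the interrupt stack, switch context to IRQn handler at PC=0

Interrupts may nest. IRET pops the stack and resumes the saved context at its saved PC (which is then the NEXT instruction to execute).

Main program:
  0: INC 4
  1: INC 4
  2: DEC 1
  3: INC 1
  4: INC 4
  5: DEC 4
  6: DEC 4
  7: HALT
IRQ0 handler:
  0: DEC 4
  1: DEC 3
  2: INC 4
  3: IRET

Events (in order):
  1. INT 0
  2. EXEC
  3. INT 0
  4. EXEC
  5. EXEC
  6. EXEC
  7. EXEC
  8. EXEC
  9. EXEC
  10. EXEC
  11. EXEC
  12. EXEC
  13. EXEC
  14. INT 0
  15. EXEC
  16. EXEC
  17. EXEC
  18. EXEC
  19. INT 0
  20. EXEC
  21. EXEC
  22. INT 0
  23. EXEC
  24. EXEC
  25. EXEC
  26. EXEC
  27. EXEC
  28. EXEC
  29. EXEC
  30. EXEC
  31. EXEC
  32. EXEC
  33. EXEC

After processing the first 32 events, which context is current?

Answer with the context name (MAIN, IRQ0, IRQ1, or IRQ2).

Event 1 (INT 0): INT 0 arrives: push (MAIN, PC=0), enter IRQ0 at PC=0 (depth now 1)
Event 2 (EXEC): [IRQ0] PC=0: DEC 4 -> ACC=-4
Event 3 (INT 0): INT 0 arrives: push (IRQ0, PC=1), enter IRQ0 at PC=0 (depth now 2)
Event 4 (EXEC): [IRQ0] PC=0: DEC 4 -> ACC=-8
Event 5 (EXEC): [IRQ0] PC=1: DEC 3 -> ACC=-11
Event 6 (EXEC): [IRQ0] PC=2: INC 4 -> ACC=-7
Event 7 (EXEC): [IRQ0] PC=3: IRET -> resume IRQ0 at PC=1 (depth now 1)
Event 8 (EXEC): [IRQ0] PC=1: DEC 3 -> ACC=-10
Event 9 (EXEC): [IRQ0] PC=2: INC 4 -> ACC=-6
Event 10 (EXEC): [IRQ0] PC=3: IRET -> resume MAIN at PC=0 (depth now 0)
Event 11 (EXEC): [MAIN] PC=0: INC 4 -> ACC=-2
Event 12 (EXEC): [MAIN] PC=1: INC 4 -> ACC=2
Event 13 (EXEC): [MAIN] PC=2: DEC 1 -> ACC=1
Event 14 (INT 0): INT 0 arrives: push (MAIN, PC=3), enter IRQ0 at PC=0 (depth now 1)
Event 15 (EXEC): [IRQ0] PC=0: DEC 4 -> ACC=-3
Event 16 (EXEC): [IRQ0] PC=1: DEC 3 -> ACC=-6
Event 17 (EXEC): [IRQ0] PC=2: INC 4 -> ACC=-2
Event 18 (EXEC): [IRQ0] PC=3: IRET -> resume MAIN at PC=3 (depth now 0)
Event 19 (INT 0): INT 0 arrives: push (MAIN, PC=3), enter IRQ0 at PC=0 (depth now 1)
Event 20 (EXEC): [IRQ0] PC=0: DEC 4 -> ACC=-6
Event 21 (EXEC): [IRQ0] PC=1: DEC 3 -> ACC=-9
Event 22 (INT 0): INT 0 arrives: push (IRQ0, PC=2), enter IRQ0 at PC=0 (depth now 2)
Event 23 (EXEC): [IRQ0] PC=0: DEC 4 -> ACC=-13
Event 24 (EXEC): [IRQ0] PC=1: DEC 3 -> ACC=-16
Event 25 (EXEC): [IRQ0] PC=2: INC 4 -> ACC=-12
Event 26 (EXEC): [IRQ0] PC=3: IRET -> resume IRQ0 at PC=2 (depth now 1)
Event 27 (EXEC): [IRQ0] PC=2: INC 4 -> ACC=-8
Event 28 (EXEC): [IRQ0] PC=3: IRET -> resume MAIN at PC=3 (depth now 0)
Event 29 (EXEC): [MAIN] PC=3: INC 1 -> ACC=-7
Event 30 (EXEC): [MAIN] PC=4: INC 4 -> ACC=-3
Event 31 (EXEC): [MAIN] PC=5: DEC 4 -> ACC=-7
Event 32 (EXEC): [MAIN] PC=6: DEC 4 -> ACC=-11

Answer: MAIN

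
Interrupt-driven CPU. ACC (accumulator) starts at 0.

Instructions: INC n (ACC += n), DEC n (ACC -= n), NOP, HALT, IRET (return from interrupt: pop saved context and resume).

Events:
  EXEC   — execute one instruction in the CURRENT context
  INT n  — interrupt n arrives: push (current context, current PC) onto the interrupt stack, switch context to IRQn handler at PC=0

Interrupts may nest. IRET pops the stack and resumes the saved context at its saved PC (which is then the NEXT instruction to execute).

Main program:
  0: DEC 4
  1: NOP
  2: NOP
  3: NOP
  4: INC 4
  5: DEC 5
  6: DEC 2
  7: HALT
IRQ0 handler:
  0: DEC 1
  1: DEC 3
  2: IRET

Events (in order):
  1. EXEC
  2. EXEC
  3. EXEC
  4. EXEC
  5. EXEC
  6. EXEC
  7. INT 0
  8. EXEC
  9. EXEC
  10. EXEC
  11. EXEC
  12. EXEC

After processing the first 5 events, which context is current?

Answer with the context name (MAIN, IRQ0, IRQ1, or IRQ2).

Answer: MAIN

Derivation:
Event 1 (EXEC): [MAIN] PC=0: DEC 4 -> ACC=-4
Event 2 (EXEC): [MAIN] PC=1: NOP
Event 3 (EXEC): [MAIN] PC=2: NOP
Event 4 (EXEC): [MAIN] PC=3: NOP
Event 5 (EXEC): [MAIN] PC=4: INC 4 -> ACC=0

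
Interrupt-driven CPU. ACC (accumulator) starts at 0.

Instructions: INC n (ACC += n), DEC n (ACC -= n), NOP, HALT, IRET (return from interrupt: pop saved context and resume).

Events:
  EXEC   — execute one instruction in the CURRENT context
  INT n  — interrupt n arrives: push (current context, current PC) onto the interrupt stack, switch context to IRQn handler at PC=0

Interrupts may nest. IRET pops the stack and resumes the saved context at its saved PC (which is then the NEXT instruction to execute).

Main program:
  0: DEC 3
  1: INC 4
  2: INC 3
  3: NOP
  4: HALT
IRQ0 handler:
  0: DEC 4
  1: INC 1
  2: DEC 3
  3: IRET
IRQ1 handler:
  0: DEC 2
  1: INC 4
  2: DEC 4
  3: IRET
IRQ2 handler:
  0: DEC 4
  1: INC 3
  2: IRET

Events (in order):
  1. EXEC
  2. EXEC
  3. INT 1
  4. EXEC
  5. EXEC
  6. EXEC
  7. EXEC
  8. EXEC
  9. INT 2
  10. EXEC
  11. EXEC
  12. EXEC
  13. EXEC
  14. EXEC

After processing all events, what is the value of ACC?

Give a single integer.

Answer: 1

Derivation:
Event 1 (EXEC): [MAIN] PC=0: DEC 3 -> ACC=-3
Event 2 (EXEC): [MAIN] PC=1: INC 4 -> ACC=1
Event 3 (INT 1): INT 1 arrives: push (MAIN, PC=2), enter IRQ1 at PC=0 (depth now 1)
Event 4 (EXEC): [IRQ1] PC=0: DEC 2 -> ACC=-1
Event 5 (EXEC): [IRQ1] PC=1: INC 4 -> ACC=3
Event 6 (EXEC): [IRQ1] PC=2: DEC 4 -> ACC=-1
Event 7 (EXEC): [IRQ1] PC=3: IRET -> resume MAIN at PC=2 (depth now 0)
Event 8 (EXEC): [MAIN] PC=2: INC 3 -> ACC=2
Event 9 (INT 2): INT 2 arrives: push (MAIN, PC=3), enter IRQ2 at PC=0 (depth now 1)
Event 10 (EXEC): [IRQ2] PC=0: DEC 4 -> ACC=-2
Event 11 (EXEC): [IRQ2] PC=1: INC 3 -> ACC=1
Event 12 (EXEC): [IRQ2] PC=2: IRET -> resume MAIN at PC=3 (depth now 0)
Event 13 (EXEC): [MAIN] PC=3: NOP
Event 14 (EXEC): [MAIN] PC=4: HALT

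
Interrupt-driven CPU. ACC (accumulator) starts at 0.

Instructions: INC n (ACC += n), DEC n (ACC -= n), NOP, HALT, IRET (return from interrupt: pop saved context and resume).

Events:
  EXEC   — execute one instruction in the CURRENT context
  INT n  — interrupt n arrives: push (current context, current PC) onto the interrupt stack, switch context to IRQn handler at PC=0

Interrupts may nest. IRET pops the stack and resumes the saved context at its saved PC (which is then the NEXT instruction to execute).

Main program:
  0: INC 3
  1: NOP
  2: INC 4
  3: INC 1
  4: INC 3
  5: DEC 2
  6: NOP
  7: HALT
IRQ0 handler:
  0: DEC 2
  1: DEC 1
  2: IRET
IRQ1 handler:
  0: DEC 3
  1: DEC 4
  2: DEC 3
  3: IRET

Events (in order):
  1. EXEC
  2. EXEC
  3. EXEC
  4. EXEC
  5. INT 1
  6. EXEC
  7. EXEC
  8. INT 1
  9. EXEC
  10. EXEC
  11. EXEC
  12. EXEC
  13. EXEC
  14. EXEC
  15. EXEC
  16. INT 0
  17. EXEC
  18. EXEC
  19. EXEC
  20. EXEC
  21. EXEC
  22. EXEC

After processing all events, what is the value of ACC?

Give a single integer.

Event 1 (EXEC): [MAIN] PC=0: INC 3 -> ACC=3
Event 2 (EXEC): [MAIN] PC=1: NOP
Event 3 (EXEC): [MAIN] PC=2: INC 4 -> ACC=7
Event 4 (EXEC): [MAIN] PC=3: INC 1 -> ACC=8
Event 5 (INT 1): INT 1 arrives: push (MAIN, PC=4), enter IRQ1 at PC=0 (depth now 1)
Event 6 (EXEC): [IRQ1] PC=0: DEC 3 -> ACC=5
Event 7 (EXEC): [IRQ1] PC=1: DEC 4 -> ACC=1
Event 8 (INT 1): INT 1 arrives: push (IRQ1, PC=2), enter IRQ1 at PC=0 (depth now 2)
Event 9 (EXEC): [IRQ1] PC=0: DEC 3 -> ACC=-2
Event 10 (EXEC): [IRQ1] PC=1: DEC 4 -> ACC=-6
Event 11 (EXEC): [IRQ1] PC=2: DEC 3 -> ACC=-9
Event 12 (EXEC): [IRQ1] PC=3: IRET -> resume IRQ1 at PC=2 (depth now 1)
Event 13 (EXEC): [IRQ1] PC=2: DEC 3 -> ACC=-12
Event 14 (EXEC): [IRQ1] PC=3: IRET -> resume MAIN at PC=4 (depth now 0)
Event 15 (EXEC): [MAIN] PC=4: INC 3 -> ACC=-9
Event 16 (INT 0): INT 0 arrives: push (MAIN, PC=5), enter IRQ0 at PC=0 (depth now 1)
Event 17 (EXEC): [IRQ0] PC=0: DEC 2 -> ACC=-11
Event 18 (EXEC): [IRQ0] PC=1: DEC 1 -> ACC=-12
Event 19 (EXEC): [IRQ0] PC=2: IRET -> resume MAIN at PC=5 (depth now 0)
Event 20 (EXEC): [MAIN] PC=5: DEC 2 -> ACC=-14
Event 21 (EXEC): [MAIN] PC=6: NOP
Event 22 (EXEC): [MAIN] PC=7: HALT

Answer: -14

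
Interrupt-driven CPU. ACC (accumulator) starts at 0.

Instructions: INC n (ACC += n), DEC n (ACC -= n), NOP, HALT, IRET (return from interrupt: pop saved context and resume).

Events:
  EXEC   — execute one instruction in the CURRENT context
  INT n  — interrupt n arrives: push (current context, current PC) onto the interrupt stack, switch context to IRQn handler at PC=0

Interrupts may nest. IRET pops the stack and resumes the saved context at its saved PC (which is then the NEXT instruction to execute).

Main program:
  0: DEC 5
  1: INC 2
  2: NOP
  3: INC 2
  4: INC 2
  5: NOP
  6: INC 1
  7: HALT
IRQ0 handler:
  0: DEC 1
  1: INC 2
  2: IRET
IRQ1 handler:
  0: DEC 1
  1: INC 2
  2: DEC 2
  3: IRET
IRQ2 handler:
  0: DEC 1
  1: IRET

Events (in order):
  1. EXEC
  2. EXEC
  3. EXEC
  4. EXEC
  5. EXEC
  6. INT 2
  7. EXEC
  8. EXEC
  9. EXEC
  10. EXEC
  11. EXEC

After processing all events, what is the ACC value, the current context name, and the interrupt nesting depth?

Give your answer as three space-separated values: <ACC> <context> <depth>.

Event 1 (EXEC): [MAIN] PC=0: DEC 5 -> ACC=-5
Event 2 (EXEC): [MAIN] PC=1: INC 2 -> ACC=-3
Event 3 (EXEC): [MAIN] PC=2: NOP
Event 4 (EXEC): [MAIN] PC=3: INC 2 -> ACC=-1
Event 5 (EXEC): [MAIN] PC=4: INC 2 -> ACC=1
Event 6 (INT 2): INT 2 arrives: push (MAIN, PC=5), enter IRQ2 at PC=0 (depth now 1)
Event 7 (EXEC): [IRQ2] PC=0: DEC 1 -> ACC=0
Event 8 (EXEC): [IRQ2] PC=1: IRET -> resume MAIN at PC=5 (depth now 0)
Event 9 (EXEC): [MAIN] PC=5: NOP
Event 10 (EXEC): [MAIN] PC=6: INC 1 -> ACC=1
Event 11 (EXEC): [MAIN] PC=7: HALT

Answer: 1 MAIN 0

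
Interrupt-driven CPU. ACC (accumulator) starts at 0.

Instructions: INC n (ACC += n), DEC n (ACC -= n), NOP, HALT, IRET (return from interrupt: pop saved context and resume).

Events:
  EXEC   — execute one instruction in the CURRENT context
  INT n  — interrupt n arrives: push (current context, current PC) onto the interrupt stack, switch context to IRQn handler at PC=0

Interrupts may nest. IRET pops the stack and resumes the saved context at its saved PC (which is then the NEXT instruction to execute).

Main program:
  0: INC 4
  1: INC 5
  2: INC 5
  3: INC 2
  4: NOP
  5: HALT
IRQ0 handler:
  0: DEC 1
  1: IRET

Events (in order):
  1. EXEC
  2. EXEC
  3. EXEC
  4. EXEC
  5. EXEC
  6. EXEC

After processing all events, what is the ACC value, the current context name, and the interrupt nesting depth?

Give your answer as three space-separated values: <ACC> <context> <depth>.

Event 1 (EXEC): [MAIN] PC=0: INC 4 -> ACC=4
Event 2 (EXEC): [MAIN] PC=1: INC 5 -> ACC=9
Event 3 (EXEC): [MAIN] PC=2: INC 5 -> ACC=14
Event 4 (EXEC): [MAIN] PC=3: INC 2 -> ACC=16
Event 5 (EXEC): [MAIN] PC=4: NOP
Event 6 (EXEC): [MAIN] PC=5: HALT

Answer: 16 MAIN 0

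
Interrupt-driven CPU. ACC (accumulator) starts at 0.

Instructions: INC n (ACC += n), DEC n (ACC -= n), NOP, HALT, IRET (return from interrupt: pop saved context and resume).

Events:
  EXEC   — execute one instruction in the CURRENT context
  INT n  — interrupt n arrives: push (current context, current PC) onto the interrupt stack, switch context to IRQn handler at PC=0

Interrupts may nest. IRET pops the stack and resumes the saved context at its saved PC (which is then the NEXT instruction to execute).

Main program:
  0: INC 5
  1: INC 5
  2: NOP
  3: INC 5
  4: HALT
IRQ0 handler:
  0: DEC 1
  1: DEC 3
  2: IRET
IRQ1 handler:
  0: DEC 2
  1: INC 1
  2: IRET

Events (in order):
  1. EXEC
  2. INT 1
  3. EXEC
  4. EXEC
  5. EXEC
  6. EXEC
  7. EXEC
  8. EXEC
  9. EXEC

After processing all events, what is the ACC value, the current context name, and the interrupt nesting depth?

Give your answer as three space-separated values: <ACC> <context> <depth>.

Answer: 14 MAIN 0

Derivation:
Event 1 (EXEC): [MAIN] PC=0: INC 5 -> ACC=5
Event 2 (INT 1): INT 1 arrives: push (MAIN, PC=1), enter IRQ1 at PC=0 (depth now 1)
Event 3 (EXEC): [IRQ1] PC=0: DEC 2 -> ACC=3
Event 4 (EXEC): [IRQ1] PC=1: INC 1 -> ACC=4
Event 5 (EXEC): [IRQ1] PC=2: IRET -> resume MAIN at PC=1 (depth now 0)
Event 6 (EXEC): [MAIN] PC=1: INC 5 -> ACC=9
Event 7 (EXEC): [MAIN] PC=2: NOP
Event 8 (EXEC): [MAIN] PC=3: INC 5 -> ACC=14
Event 9 (EXEC): [MAIN] PC=4: HALT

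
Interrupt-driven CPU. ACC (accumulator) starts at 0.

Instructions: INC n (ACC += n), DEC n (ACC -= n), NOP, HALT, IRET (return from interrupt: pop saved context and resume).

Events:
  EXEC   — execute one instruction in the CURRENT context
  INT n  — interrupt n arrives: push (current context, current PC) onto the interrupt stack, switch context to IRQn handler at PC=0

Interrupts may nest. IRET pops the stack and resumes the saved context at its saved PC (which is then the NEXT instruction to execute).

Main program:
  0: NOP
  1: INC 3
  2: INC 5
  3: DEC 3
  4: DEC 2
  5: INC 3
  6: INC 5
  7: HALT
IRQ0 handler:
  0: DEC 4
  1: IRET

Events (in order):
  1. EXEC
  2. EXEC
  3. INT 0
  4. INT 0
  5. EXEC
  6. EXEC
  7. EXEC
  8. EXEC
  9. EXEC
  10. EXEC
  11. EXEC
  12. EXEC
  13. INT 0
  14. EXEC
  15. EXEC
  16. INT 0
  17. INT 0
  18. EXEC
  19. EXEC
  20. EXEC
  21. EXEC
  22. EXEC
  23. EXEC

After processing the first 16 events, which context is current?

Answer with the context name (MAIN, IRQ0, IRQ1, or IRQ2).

Event 1 (EXEC): [MAIN] PC=0: NOP
Event 2 (EXEC): [MAIN] PC=1: INC 3 -> ACC=3
Event 3 (INT 0): INT 0 arrives: push (MAIN, PC=2), enter IRQ0 at PC=0 (depth now 1)
Event 4 (INT 0): INT 0 arrives: push (IRQ0, PC=0), enter IRQ0 at PC=0 (depth now 2)
Event 5 (EXEC): [IRQ0] PC=0: DEC 4 -> ACC=-1
Event 6 (EXEC): [IRQ0] PC=1: IRET -> resume IRQ0 at PC=0 (depth now 1)
Event 7 (EXEC): [IRQ0] PC=0: DEC 4 -> ACC=-5
Event 8 (EXEC): [IRQ0] PC=1: IRET -> resume MAIN at PC=2 (depth now 0)
Event 9 (EXEC): [MAIN] PC=2: INC 5 -> ACC=0
Event 10 (EXEC): [MAIN] PC=3: DEC 3 -> ACC=-3
Event 11 (EXEC): [MAIN] PC=4: DEC 2 -> ACC=-5
Event 12 (EXEC): [MAIN] PC=5: INC 3 -> ACC=-2
Event 13 (INT 0): INT 0 arrives: push (MAIN, PC=6), enter IRQ0 at PC=0 (depth now 1)
Event 14 (EXEC): [IRQ0] PC=0: DEC 4 -> ACC=-6
Event 15 (EXEC): [IRQ0] PC=1: IRET -> resume MAIN at PC=6 (depth now 0)
Event 16 (INT 0): INT 0 arrives: push (MAIN, PC=6), enter IRQ0 at PC=0 (depth now 1)

Answer: IRQ0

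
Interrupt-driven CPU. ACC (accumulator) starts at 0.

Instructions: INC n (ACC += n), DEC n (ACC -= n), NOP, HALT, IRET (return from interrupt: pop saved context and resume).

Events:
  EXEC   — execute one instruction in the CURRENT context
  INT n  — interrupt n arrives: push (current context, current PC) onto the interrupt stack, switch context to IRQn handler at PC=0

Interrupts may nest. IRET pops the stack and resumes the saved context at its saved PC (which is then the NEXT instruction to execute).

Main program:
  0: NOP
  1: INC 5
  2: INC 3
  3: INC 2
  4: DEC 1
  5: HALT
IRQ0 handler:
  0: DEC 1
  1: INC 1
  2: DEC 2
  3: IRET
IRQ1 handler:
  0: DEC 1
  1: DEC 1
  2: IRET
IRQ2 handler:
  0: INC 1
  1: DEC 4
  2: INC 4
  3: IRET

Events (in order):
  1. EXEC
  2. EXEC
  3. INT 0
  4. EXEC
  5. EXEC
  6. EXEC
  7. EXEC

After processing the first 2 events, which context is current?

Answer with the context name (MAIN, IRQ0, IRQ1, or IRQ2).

Answer: MAIN

Derivation:
Event 1 (EXEC): [MAIN] PC=0: NOP
Event 2 (EXEC): [MAIN] PC=1: INC 5 -> ACC=5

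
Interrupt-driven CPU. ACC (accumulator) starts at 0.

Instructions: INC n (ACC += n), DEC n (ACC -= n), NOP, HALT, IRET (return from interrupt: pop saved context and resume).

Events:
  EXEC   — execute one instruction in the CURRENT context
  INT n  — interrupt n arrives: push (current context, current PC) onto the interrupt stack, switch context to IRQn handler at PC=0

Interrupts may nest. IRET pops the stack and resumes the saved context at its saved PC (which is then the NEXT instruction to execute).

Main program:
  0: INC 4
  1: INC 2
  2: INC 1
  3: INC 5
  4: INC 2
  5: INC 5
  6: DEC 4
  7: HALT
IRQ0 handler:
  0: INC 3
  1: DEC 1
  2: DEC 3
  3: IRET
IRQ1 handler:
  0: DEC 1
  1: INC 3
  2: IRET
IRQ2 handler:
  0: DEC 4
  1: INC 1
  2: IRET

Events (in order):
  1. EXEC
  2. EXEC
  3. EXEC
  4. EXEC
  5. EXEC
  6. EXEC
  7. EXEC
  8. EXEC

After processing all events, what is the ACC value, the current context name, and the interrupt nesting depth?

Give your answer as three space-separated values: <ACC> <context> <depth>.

Answer: 15 MAIN 0

Derivation:
Event 1 (EXEC): [MAIN] PC=0: INC 4 -> ACC=4
Event 2 (EXEC): [MAIN] PC=1: INC 2 -> ACC=6
Event 3 (EXEC): [MAIN] PC=2: INC 1 -> ACC=7
Event 4 (EXEC): [MAIN] PC=3: INC 5 -> ACC=12
Event 5 (EXEC): [MAIN] PC=4: INC 2 -> ACC=14
Event 6 (EXEC): [MAIN] PC=5: INC 5 -> ACC=19
Event 7 (EXEC): [MAIN] PC=6: DEC 4 -> ACC=15
Event 8 (EXEC): [MAIN] PC=7: HALT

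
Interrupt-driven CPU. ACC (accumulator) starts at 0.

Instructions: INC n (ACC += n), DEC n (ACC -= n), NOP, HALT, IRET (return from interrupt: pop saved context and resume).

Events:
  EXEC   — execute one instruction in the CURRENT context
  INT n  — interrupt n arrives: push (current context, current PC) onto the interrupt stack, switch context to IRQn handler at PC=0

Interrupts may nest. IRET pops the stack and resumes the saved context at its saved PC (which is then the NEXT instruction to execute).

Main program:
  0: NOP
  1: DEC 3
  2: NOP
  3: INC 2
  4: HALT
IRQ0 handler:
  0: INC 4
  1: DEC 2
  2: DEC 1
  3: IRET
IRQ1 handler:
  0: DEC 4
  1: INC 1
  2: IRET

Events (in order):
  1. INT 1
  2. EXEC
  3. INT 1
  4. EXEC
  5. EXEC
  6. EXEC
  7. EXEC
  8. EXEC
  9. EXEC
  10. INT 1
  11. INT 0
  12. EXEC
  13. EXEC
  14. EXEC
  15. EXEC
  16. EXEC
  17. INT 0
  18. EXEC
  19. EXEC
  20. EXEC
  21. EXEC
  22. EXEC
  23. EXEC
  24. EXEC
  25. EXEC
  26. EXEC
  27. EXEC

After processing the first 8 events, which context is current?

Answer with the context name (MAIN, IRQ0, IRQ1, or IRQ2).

Answer: MAIN

Derivation:
Event 1 (INT 1): INT 1 arrives: push (MAIN, PC=0), enter IRQ1 at PC=0 (depth now 1)
Event 2 (EXEC): [IRQ1] PC=0: DEC 4 -> ACC=-4
Event 3 (INT 1): INT 1 arrives: push (IRQ1, PC=1), enter IRQ1 at PC=0 (depth now 2)
Event 4 (EXEC): [IRQ1] PC=0: DEC 4 -> ACC=-8
Event 5 (EXEC): [IRQ1] PC=1: INC 1 -> ACC=-7
Event 6 (EXEC): [IRQ1] PC=2: IRET -> resume IRQ1 at PC=1 (depth now 1)
Event 7 (EXEC): [IRQ1] PC=1: INC 1 -> ACC=-6
Event 8 (EXEC): [IRQ1] PC=2: IRET -> resume MAIN at PC=0 (depth now 0)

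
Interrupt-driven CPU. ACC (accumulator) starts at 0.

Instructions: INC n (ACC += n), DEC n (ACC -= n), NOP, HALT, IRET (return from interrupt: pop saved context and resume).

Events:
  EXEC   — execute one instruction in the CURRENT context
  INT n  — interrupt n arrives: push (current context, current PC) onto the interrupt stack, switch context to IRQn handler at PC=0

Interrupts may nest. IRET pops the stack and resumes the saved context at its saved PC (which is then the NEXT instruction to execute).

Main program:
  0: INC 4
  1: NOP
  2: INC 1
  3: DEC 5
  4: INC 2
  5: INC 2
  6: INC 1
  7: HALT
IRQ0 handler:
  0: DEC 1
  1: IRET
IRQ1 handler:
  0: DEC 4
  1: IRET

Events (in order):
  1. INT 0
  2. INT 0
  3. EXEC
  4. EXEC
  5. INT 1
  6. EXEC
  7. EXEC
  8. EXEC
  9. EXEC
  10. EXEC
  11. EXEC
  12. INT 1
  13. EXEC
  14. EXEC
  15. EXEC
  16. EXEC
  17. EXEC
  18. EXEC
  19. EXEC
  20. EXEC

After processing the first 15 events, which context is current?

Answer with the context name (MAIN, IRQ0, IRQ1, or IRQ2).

Event 1 (INT 0): INT 0 arrives: push (MAIN, PC=0), enter IRQ0 at PC=0 (depth now 1)
Event 2 (INT 0): INT 0 arrives: push (IRQ0, PC=0), enter IRQ0 at PC=0 (depth now 2)
Event 3 (EXEC): [IRQ0] PC=0: DEC 1 -> ACC=-1
Event 4 (EXEC): [IRQ0] PC=1: IRET -> resume IRQ0 at PC=0 (depth now 1)
Event 5 (INT 1): INT 1 arrives: push (IRQ0, PC=0), enter IRQ1 at PC=0 (depth now 2)
Event 6 (EXEC): [IRQ1] PC=0: DEC 4 -> ACC=-5
Event 7 (EXEC): [IRQ1] PC=1: IRET -> resume IRQ0 at PC=0 (depth now 1)
Event 8 (EXEC): [IRQ0] PC=0: DEC 1 -> ACC=-6
Event 9 (EXEC): [IRQ0] PC=1: IRET -> resume MAIN at PC=0 (depth now 0)
Event 10 (EXEC): [MAIN] PC=0: INC 4 -> ACC=-2
Event 11 (EXEC): [MAIN] PC=1: NOP
Event 12 (INT 1): INT 1 arrives: push (MAIN, PC=2), enter IRQ1 at PC=0 (depth now 1)
Event 13 (EXEC): [IRQ1] PC=0: DEC 4 -> ACC=-6
Event 14 (EXEC): [IRQ1] PC=1: IRET -> resume MAIN at PC=2 (depth now 0)
Event 15 (EXEC): [MAIN] PC=2: INC 1 -> ACC=-5

Answer: MAIN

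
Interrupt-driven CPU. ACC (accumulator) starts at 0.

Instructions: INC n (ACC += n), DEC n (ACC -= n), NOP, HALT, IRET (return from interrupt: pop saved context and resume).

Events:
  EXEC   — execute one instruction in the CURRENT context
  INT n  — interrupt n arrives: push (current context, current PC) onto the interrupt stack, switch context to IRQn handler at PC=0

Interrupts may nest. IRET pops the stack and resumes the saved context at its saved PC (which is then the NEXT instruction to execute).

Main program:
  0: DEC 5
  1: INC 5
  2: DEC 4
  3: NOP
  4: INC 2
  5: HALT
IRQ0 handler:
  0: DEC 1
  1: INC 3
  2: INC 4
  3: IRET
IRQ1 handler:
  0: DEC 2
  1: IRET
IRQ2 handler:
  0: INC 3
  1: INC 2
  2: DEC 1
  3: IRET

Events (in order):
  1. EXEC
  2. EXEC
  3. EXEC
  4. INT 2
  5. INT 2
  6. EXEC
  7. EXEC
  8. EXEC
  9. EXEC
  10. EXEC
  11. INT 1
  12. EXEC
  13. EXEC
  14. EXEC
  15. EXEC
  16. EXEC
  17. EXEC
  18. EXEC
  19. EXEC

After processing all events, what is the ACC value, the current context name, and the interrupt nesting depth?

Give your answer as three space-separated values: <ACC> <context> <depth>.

Answer: 4 MAIN 0

Derivation:
Event 1 (EXEC): [MAIN] PC=0: DEC 5 -> ACC=-5
Event 2 (EXEC): [MAIN] PC=1: INC 5 -> ACC=0
Event 3 (EXEC): [MAIN] PC=2: DEC 4 -> ACC=-4
Event 4 (INT 2): INT 2 arrives: push (MAIN, PC=3), enter IRQ2 at PC=0 (depth now 1)
Event 5 (INT 2): INT 2 arrives: push (IRQ2, PC=0), enter IRQ2 at PC=0 (depth now 2)
Event 6 (EXEC): [IRQ2] PC=0: INC 3 -> ACC=-1
Event 7 (EXEC): [IRQ2] PC=1: INC 2 -> ACC=1
Event 8 (EXEC): [IRQ2] PC=2: DEC 1 -> ACC=0
Event 9 (EXEC): [IRQ2] PC=3: IRET -> resume IRQ2 at PC=0 (depth now 1)
Event 10 (EXEC): [IRQ2] PC=0: INC 3 -> ACC=3
Event 11 (INT 1): INT 1 arrives: push (IRQ2, PC=1), enter IRQ1 at PC=0 (depth now 2)
Event 12 (EXEC): [IRQ1] PC=0: DEC 2 -> ACC=1
Event 13 (EXEC): [IRQ1] PC=1: IRET -> resume IRQ2 at PC=1 (depth now 1)
Event 14 (EXEC): [IRQ2] PC=1: INC 2 -> ACC=3
Event 15 (EXEC): [IRQ2] PC=2: DEC 1 -> ACC=2
Event 16 (EXEC): [IRQ2] PC=3: IRET -> resume MAIN at PC=3 (depth now 0)
Event 17 (EXEC): [MAIN] PC=3: NOP
Event 18 (EXEC): [MAIN] PC=4: INC 2 -> ACC=4
Event 19 (EXEC): [MAIN] PC=5: HALT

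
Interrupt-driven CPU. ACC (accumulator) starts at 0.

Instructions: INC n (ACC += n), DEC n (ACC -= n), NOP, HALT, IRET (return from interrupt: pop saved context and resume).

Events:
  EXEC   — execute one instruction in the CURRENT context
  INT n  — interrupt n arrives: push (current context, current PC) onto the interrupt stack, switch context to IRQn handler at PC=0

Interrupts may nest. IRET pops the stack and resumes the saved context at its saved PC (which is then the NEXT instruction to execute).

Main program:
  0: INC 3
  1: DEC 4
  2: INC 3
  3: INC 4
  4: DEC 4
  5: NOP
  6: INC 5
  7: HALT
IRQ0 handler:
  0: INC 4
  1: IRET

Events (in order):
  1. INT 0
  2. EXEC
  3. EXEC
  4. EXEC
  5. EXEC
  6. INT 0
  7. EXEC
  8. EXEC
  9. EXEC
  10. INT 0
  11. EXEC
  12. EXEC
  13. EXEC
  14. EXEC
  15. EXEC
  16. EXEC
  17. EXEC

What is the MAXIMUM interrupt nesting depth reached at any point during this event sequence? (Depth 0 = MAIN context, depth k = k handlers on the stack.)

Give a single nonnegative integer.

Event 1 (INT 0): INT 0 arrives: push (MAIN, PC=0), enter IRQ0 at PC=0 (depth now 1) [depth=1]
Event 2 (EXEC): [IRQ0] PC=0: INC 4 -> ACC=4 [depth=1]
Event 3 (EXEC): [IRQ0] PC=1: IRET -> resume MAIN at PC=0 (depth now 0) [depth=0]
Event 4 (EXEC): [MAIN] PC=0: INC 3 -> ACC=7 [depth=0]
Event 5 (EXEC): [MAIN] PC=1: DEC 4 -> ACC=3 [depth=0]
Event 6 (INT 0): INT 0 arrives: push (MAIN, PC=2), enter IRQ0 at PC=0 (depth now 1) [depth=1]
Event 7 (EXEC): [IRQ0] PC=0: INC 4 -> ACC=7 [depth=1]
Event 8 (EXEC): [IRQ0] PC=1: IRET -> resume MAIN at PC=2 (depth now 0) [depth=0]
Event 9 (EXEC): [MAIN] PC=2: INC 3 -> ACC=10 [depth=0]
Event 10 (INT 0): INT 0 arrives: push (MAIN, PC=3), enter IRQ0 at PC=0 (depth now 1) [depth=1]
Event 11 (EXEC): [IRQ0] PC=0: INC 4 -> ACC=14 [depth=1]
Event 12 (EXEC): [IRQ0] PC=1: IRET -> resume MAIN at PC=3 (depth now 0) [depth=0]
Event 13 (EXEC): [MAIN] PC=3: INC 4 -> ACC=18 [depth=0]
Event 14 (EXEC): [MAIN] PC=4: DEC 4 -> ACC=14 [depth=0]
Event 15 (EXEC): [MAIN] PC=5: NOP [depth=0]
Event 16 (EXEC): [MAIN] PC=6: INC 5 -> ACC=19 [depth=0]
Event 17 (EXEC): [MAIN] PC=7: HALT [depth=0]
Max depth observed: 1

Answer: 1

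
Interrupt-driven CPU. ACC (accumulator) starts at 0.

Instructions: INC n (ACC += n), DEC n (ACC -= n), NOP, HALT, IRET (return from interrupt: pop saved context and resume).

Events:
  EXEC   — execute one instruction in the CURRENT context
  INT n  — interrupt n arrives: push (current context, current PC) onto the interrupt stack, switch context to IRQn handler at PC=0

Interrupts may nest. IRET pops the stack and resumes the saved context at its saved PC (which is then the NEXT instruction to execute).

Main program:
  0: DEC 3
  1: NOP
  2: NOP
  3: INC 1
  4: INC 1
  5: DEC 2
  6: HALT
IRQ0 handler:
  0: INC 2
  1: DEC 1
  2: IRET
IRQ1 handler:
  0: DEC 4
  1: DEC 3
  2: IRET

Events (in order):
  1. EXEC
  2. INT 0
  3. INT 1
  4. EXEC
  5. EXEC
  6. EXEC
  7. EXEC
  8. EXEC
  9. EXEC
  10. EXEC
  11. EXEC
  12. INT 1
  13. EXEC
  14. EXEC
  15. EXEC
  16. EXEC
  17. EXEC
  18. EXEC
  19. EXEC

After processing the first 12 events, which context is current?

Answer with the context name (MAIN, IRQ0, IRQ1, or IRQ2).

Event 1 (EXEC): [MAIN] PC=0: DEC 3 -> ACC=-3
Event 2 (INT 0): INT 0 arrives: push (MAIN, PC=1), enter IRQ0 at PC=0 (depth now 1)
Event 3 (INT 1): INT 1 arrives: push (IRQ0, PC=0), enter IRQ1 at PC=0 (depth now 2)
Event 4 (EXEC): [IRQ1] PC=0: DEC 4 -> ACC=-7
Event 5 (EXEC): [IRQ1] PC=1: DEC 3 -> ACC=-10
Event 6 (EXEC): [IRQ1] PC=2: IRET -> resume IRQ0 at PC=0 (depth now 1)
Event 7 (EXEC): [IRQ0] PC=0: INC 2 -> ACC=-8
Event 8 (EXEC): [IRQ0] PC=1: DEC 1 -> ACC=-9
Event 9 (EXEC): [IRQ0] PC=2: IRET -> resume MAIN at PC=1 (depth now 0)
Event 10 (EXEC): [MAIN] PC=1: NOP
Event 11 (EXEC): [MAIN] PC=2: NOP
Event 12 (INT 1): INT 1 arrives: push (MAIN, PC=3), enter IRQ1 at PC=0 (depth now 1)

Answer: IRQ1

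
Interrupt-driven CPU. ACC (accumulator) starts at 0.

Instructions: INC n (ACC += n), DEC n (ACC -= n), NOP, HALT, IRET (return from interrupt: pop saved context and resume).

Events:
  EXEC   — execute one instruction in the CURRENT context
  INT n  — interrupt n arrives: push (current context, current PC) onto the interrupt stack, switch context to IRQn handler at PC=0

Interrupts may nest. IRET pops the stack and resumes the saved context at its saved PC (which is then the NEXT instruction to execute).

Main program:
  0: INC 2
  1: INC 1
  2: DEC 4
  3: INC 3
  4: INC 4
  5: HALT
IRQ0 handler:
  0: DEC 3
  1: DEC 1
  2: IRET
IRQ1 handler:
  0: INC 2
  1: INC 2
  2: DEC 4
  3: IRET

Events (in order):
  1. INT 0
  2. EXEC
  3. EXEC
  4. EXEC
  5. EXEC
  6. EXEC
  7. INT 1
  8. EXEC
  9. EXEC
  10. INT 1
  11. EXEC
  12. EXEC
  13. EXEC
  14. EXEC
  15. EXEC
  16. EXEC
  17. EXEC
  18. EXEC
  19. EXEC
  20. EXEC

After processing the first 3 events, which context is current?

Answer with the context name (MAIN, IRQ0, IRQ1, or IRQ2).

Answer: IRQ0

Derivation:
Event 1 (INT 0): INT 0 arrives: push (MAIN, PC=0), enter IRQ0 at PC=0 (depth now 1)
Event 2 (EXEC): [IRQ0] PC=0: DEC 3 -> ACC=-3
Event 3 (EXEC): [IRQ0] PC=1: DEC 1 -> ACC=-4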